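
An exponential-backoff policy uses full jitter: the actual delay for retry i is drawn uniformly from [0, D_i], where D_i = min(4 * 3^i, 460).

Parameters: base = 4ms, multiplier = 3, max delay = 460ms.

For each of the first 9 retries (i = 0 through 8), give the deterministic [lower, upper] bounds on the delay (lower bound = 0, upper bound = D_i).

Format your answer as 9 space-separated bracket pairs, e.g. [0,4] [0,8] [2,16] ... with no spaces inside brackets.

Answer: [0,4] [0,12] [0,36] [0,108] [0,324] [0,460] [0,460] [0,460] [0,460]

Derivation:
Computing bounds per retry:
  i=0: D_i=min(4*3^0,460)=4, bounds=[0,4]
  i=1: D_i=min(4*3^1,460)=12, bounds=[0,12]
  i=2: D_i=min(4*3^2,460)=36, bounds=[0,36]
  i=3: D_i=min(4*3^3,460)=108, bounds=[0,108]
  i=4: D_i=min(4*3^4,460)=324, bounds=[0,324]
  i=5: D_i=min(4*3^5,460)=460, bounds=[0,460]
  i=6: D_i=min(4*3^6,460)=460, bounds=[0,460]
  i=7: D_i=min(4*3^7,460)=460, bounds=[0,460]
  i=8: D_i=min(4*3^8,460)=460, bounds=[0,460]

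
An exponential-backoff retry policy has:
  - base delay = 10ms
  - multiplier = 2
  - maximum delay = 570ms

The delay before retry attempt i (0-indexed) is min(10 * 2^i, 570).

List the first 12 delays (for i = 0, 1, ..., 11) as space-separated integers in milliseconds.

Answer: 10 20 40 80 160 320 570 570 570 570 570 570

Derivation:
Computing each delay:
  i=0: min(10*2^0, 570) = 10
  i=1: min(10*2^1, 570) = 20
  i=2: min(10*2^2, 570) = 40
  i=3: min(10*2^3, 570) = 80
  i=4: min(10*2^4, 570) = 160
  i=5: min(10*2^5, 570) = 320
  i=6: min(10*2^6, 570) = 570
  i=7: min(10*2^7, 570) = 570
  i=8: min(10*2^8, 570) = 570
  i=9: min(10*2^9, 570) = 570
  i=10: min(10*2^10, 570) = 570
  i=11: min(10*2^11, 570) = 570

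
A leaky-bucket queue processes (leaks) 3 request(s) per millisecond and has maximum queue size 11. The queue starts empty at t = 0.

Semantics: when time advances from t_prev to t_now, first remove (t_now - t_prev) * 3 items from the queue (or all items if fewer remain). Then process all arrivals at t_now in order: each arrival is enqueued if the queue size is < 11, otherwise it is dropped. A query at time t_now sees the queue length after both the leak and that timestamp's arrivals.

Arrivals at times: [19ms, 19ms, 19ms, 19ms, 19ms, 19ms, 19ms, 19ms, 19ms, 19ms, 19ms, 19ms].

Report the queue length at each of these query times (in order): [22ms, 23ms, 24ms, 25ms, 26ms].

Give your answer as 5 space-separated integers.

Answer: 2 0 0 0 0

Derivation:
Queue lengths at query times:
  query t=22ms: backlog = 2
  query t=23ms: backlog = 0
  query t=24ms: backlog = 0
  query t=25ms: backlog = 0
  query t=26ms: backlog = 0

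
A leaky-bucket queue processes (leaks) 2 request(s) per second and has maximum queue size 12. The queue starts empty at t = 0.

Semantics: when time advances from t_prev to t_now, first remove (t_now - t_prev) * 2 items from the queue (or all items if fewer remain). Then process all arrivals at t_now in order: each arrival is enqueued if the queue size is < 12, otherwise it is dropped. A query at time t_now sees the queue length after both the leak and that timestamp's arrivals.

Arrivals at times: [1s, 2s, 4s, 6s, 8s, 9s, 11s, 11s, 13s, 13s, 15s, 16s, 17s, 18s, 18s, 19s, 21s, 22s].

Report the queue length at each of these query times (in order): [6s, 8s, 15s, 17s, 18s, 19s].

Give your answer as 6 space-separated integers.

Answer: 1 1 1 1 2 1

Derivation:
Queue lengths at query times:
  query t=6s: backlog = 1
  query t=8s: backlog = 1
  query t=15s: backlog = 1
  query t=17s: backlog = 1
  query t=18s: backlog = 2
  query t=19s: backlog = 1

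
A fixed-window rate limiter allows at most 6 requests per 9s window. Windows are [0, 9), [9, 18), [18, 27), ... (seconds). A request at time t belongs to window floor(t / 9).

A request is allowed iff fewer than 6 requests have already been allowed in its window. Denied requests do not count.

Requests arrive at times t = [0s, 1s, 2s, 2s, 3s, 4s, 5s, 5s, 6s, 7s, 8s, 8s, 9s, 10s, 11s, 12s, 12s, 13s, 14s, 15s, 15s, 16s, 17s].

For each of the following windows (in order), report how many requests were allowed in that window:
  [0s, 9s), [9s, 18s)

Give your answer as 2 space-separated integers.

Processing requests:
  req#1 t=0s (window 0): ALLOW
  req#2 t=1s (window 0): ALLOW
  req#3 t=2s (window 0): ALLOW
  req#4 t=2s (window 0): ALLOW
  req#5 t=3s (window 0): ALLOW
  req#6 t=4s (window 0): ALLOW
  req#7 t=5s (window 0): DENY
  req#8 t=5s (window 0): DENY
  req#9 t=6s (window 0): DENY
  req#10 t=7s (window 0): DENY
  req#11 t=8s (window 0): DENY
  req#12 t=8s (window 0): DENY
  req#13 t=9s (window 1): ALLOW
  req#14 t=10s (window 1): ALLOW
  req#15 t=11s (window 1): ALLOW
  req#16 t=12s (window 1): ALLOW
  req#17 t=12s (window 1): ALLOW
  req#18 t=13s (window 1): ALLOW
  req#19 t=14s (window 1): DENY
  req#20 t=15s (window 1): DENY
  req#21 t=15s (window 1): DENY
  req#22 t=16s (window 1): DENY
  req#23 t=17s (window 1): DENY

Allowed counts by window: 6 6

Answer: 6 6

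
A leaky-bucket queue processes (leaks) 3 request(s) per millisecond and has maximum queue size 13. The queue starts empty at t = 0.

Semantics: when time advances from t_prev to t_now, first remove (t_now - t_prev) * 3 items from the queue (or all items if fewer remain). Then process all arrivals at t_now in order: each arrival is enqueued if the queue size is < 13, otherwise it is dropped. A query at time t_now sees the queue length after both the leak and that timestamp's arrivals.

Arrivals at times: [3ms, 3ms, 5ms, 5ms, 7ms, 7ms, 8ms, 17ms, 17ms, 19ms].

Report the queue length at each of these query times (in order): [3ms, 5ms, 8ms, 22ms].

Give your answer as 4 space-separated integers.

Queue lengths at query times:
  query t=3ms: backlog = 2
  query t=5ms: backlog = 2
  query t=8ms: backlog = 1
  query t=22ms: backlog = 0

Answer: 2 2 1 0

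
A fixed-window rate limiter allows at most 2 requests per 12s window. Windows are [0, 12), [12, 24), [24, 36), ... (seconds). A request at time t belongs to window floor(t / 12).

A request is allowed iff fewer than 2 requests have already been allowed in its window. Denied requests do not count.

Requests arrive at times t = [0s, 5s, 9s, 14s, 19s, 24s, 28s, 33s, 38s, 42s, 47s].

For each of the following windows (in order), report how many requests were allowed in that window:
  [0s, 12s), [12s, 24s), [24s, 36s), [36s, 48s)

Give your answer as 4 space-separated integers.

Processing requests:
  req#1 t=0s (window 0): ALLOW
  req#2 t=5s (window 0): ALLOW
  req#3 t=9s (window 0): DENY
  req#4 t=14s (window 1): ALLOW
  req#5 t=19s (window 1): ALLOW
  req#6 t=24s (window 2): ALLOW
  req#7 t=28s (window 2): ALLOW
  req#8 t=33s (window 2): DENY
  req#9 t=38s (window 3): ALLOW
  req#10 t=42s (window 3): ALLOW
  req#11 t=47s (window 3): DENY

Allowed counts by window: 2 2 2 2

Answer: 2 2 2 2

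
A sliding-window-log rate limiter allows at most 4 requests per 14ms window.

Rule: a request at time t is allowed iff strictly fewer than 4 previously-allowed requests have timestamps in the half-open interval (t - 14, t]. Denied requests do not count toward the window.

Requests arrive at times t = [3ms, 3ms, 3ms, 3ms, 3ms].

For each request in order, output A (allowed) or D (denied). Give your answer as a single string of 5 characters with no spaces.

Answer: AAAAD

Derivation:
Tracking allowed requests in the window:
  req#1 t=3ms: ALLOW
  req#2 t=3ms: ALLOW
  req#3 t=3ms: ALLOW
  req#4 t=3ms: ALLOW
  req#5 t=3ms: DENY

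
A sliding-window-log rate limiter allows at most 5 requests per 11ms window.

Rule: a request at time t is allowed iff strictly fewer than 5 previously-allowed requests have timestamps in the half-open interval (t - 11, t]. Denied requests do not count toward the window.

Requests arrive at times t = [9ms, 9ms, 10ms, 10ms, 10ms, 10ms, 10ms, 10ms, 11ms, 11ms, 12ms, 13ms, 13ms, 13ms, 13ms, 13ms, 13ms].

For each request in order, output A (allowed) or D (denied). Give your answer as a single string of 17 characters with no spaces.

Tracking allowed requests in the window:
  req#1 t=9ms: ALLOW
  req#2 t=9ms: ALLOW
  req#3 t=10ms: ALLOW
  req#4 t=10ms: ALLOW
  req#5 t=10ms: ALLOW
  req#6 t=10ms: DENY
  req#7 t=10ms: DENY
  req#8 t=10ms: DENY
  req#9 t=11ms: DENY
  req#10 t=11ms: DENY
  req#11 t=12ms: DENY
  req#12 t=13ms: DENY
  req#13 t=13ms: DENY
  req#14 t=13ms: DENY
  req#15 t=13ms: DENY
  req#16 t=13ms: DENY
  req#17 t=13ms: DENY

Answer: AAAAADDDDDDDDDDDD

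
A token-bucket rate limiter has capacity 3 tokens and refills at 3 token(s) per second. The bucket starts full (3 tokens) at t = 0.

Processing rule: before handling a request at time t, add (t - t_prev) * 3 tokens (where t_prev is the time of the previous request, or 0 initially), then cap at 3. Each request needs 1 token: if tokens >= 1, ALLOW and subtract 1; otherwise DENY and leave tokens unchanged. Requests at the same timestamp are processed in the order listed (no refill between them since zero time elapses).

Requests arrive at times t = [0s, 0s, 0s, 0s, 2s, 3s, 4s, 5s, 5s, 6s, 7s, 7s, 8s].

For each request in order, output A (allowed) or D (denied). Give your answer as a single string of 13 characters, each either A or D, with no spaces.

Simulating step by step:
  req#1 t=0s: ALLOW
  req#2 t=0s: ALLOW
  req#3 t=0s: ALLOW
  req#4 t=0s: DENY
  req#5 t=2s: ALLOW
  req#6 t=3s: ALLOW
  req#7 t=4s: ALLOW
  req#8 t=5s: ALLOW
  req#9 t=5s: ALLOW
  req#10 t=6s: ALLOW
  req#11 t=7s: ALLOW
  req#12 t=7s: ALLOW
  req#13 t=8s: ALLOW

Answer: AAADAAAAAAAAA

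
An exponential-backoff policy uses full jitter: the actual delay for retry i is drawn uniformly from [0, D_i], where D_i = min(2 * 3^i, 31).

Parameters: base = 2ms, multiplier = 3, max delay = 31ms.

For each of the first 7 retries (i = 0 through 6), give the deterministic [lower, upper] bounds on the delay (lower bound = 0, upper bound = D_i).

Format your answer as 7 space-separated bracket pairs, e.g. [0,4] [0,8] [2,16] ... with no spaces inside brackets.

Answer: [0,2] [0,6] [0,18] [0,31] [0,31] [0,31] [0,31]

Derivation:
Computing bounds per retry:
  i=0: D_i=min(2*3^0,31)=2, bounds=[0,2]
  i=1: D_i=min(2*3^1,31)=6, bounds=[0,6]
  i=2: D_i=min(2*3^2,31)=18, bounds=[0,18]
  i=3: D_i=min(2*3^3,31)=31, bounds=[0,31]
  i=4: D_i=min(2*3^4,31)=31, bounds=[0,31]
  i=5: D_i=min(2*3^5,31)=31, bounds=[0,31]
  i=6: D_i=min(2*3^6,31)=31, bounds=[0,31]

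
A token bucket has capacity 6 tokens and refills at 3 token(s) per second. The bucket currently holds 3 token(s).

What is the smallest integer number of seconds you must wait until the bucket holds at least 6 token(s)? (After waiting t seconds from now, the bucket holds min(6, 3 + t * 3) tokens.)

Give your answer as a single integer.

Need 3 + t * 3 >= 6, so t >= 3/3.
Smallest integer t = ceil(3/3) = 1.

Answer: 1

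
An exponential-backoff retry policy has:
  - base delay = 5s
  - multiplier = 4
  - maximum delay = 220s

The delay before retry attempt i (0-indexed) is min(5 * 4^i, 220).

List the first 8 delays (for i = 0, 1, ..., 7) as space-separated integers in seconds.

Answer: 5 20 80 220 220 220 220 220

Derivation:
Computing each delay:
  i=0: min(5*4^0, 220) = 5
  i=1: min(5*4^1, 220) = 20
  i=2: min(5*4^2, 220) = 80
  i=3: min(5*4^3, 220) = 220
  i=4: min(5*4^4, 220) = 220
  i=5: min(5*4^5, 220) = 220
  i=6: min(5*4^6, 220) = 220
  i=7: min(5*4^7, 220) = 220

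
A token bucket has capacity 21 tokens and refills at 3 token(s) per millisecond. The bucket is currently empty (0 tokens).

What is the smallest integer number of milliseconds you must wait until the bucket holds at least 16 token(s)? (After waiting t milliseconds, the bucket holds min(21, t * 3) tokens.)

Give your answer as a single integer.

Answer: 6

Derivation:
Need t * 3 >= 16, so t >= 16/3.
Smallest integer t = ceil(16/3) = 6.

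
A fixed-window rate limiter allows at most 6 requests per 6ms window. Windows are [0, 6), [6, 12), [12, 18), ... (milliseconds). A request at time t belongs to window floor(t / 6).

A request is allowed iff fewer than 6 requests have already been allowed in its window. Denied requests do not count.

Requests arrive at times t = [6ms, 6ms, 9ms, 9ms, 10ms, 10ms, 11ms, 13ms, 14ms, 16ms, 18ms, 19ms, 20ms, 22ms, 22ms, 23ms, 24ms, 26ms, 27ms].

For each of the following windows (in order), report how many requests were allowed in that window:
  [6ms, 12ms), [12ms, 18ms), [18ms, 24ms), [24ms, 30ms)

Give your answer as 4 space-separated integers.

Processing requests:
  req#1 t=6ms (window 1): ALLOW
  req#2 t=6ms (window 1): ALLOW
  req#3 t=9ms (window 1): ALLOW
  req#4 t=9ms (window 1): ALLOW
  req#5 t=10ms (window 1): ALLOW
  req#6 t=10ms (window 1): ALLOW
  req#7 t=11ms (window 1): DENY
  req#8 t=13ms (window 2): ALLOW
  req#9 t=14ms (window 2): ALLOW
  req#10 t=16ms (window 2): ALLOW
  req#11 t=18ms (window 3): ALLOW
  req#12 t=19ms (window 3): ALLOW
  req#13 t=20ms (window 3): ALLOW
  req#14 t=22ms (window 3): ALLOW
  req#15 t=22ms (window 3): ALLOW
  req#16 t=23ms (window 3): ALLOW
  req#17 t=24ms (window 4): ALLOW
  req#18 t=26ms (window 4): ALLOW
  req#19 t=27ms (window 4): ALLOW

Allowed counts by window: 6 3 6 3

Answer: 6 3 6 3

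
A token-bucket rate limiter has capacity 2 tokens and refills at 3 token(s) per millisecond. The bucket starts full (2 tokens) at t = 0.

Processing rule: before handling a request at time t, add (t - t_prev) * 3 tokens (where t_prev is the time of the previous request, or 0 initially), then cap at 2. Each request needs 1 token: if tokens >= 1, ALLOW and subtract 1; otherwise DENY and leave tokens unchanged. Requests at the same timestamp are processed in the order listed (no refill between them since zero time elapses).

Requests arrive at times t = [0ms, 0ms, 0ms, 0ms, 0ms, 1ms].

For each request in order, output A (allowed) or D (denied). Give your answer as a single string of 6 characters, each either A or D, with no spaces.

Answer: AADDDA

Derivation:
Simulating step by step:
  req#1 t=0ms: ALLOW
  req#2 t=0ms: ALLOW
  req#3 t=0ms: DENY
  req#4 t=0ms: DENY
  req#5 t=0ms: DENY
  req#6 t=1ms: ALLOW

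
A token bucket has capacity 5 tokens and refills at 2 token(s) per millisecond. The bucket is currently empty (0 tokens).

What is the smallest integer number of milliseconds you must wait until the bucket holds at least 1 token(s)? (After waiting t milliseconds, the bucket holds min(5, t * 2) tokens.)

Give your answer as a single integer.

Need t * 2 >= 1, so t >= 1/2.
Smallest integer t = ceil(1/2) = 1.

Answer: 1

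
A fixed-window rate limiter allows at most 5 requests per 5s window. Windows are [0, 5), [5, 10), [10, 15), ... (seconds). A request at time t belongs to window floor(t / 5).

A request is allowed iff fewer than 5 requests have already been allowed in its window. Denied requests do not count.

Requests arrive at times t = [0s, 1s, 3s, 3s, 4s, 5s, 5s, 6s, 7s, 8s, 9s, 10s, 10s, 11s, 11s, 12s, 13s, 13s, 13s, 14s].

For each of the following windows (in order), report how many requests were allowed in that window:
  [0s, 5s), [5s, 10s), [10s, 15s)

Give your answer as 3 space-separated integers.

Processing requests:
  req#1 t=0s (window 0): ALLOW
  req#2 t=1s (window 0): ALLOW
  req#3 t=3s (window 0): ALLOW
  req#4 t=3s (window 0): ALLOW
  req#5 t=4s (window 0): ALLOW
  req#6 t=5s (window 1): ALLOW
  req#7 t=5s (window 1): ALLOW
  req#8 t=6s (window 1): ALLOW
  req#9 t=7s (window 1): ALLOW
  req#10 t=8s (window 1): ALLOW
  req#11 t=9s (window 1): DENY
  req#12 t=10s (window 2): ALLOW
  req#13 t=10s (window 2): ALLOW
  req#14 t=11s (window 2): ALLOW
  req#15 t=11s (window 2): ALLOW
  req#16 t=12s (window 2): ALLOW
  req#17 t=13s (window 2): DENY
  req#18 t=13s (window 2): DENY
  req#19 t=13s (window 2): DENY
  req#20 t=14s (window 2): DENY

Allowed counts by window: 5 5 5

Answer: 5 5 5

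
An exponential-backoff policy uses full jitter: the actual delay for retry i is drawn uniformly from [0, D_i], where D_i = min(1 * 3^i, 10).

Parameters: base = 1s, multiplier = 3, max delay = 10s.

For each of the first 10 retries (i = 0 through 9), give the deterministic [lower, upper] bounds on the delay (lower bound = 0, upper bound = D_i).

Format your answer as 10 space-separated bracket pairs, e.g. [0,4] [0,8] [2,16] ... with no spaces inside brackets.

Computing bounds per retry:
  i=0: D_i=min(1*3^0,10)=1, bounds=[0,1]
  i=1: D_i=min(1*3^1,10)=3, bounds=[0,3]
  i=2: D_i=min(1*3^2,10)=9, bounds=[0,9]
  i=3: D_i=min(1*3^3,10)=10, bounds=[0,10]
  i=4: D_i=min(1*3^4,10)=10, bounds=[0,10]
  i=5: D_i=min(1*3^5,10)=10, bounds=[0,10]
  i=6: D_i=min(1*3^6,10)=10, bounds=[0,10]
  i=7: D_i=min(1*3^7,10)=10, bounds=[0,10]
  i=8: D_i=min(1*3^8,10)=10, bounds=[0,10]
  i=9: D_i=min(1*3^9,10)=10, bounds=[0,10]

Answer: [0,1] [0,3] [0,9] [0,10] [0,10] [0,10] [0,10] [0,10] [0,10] [0,10]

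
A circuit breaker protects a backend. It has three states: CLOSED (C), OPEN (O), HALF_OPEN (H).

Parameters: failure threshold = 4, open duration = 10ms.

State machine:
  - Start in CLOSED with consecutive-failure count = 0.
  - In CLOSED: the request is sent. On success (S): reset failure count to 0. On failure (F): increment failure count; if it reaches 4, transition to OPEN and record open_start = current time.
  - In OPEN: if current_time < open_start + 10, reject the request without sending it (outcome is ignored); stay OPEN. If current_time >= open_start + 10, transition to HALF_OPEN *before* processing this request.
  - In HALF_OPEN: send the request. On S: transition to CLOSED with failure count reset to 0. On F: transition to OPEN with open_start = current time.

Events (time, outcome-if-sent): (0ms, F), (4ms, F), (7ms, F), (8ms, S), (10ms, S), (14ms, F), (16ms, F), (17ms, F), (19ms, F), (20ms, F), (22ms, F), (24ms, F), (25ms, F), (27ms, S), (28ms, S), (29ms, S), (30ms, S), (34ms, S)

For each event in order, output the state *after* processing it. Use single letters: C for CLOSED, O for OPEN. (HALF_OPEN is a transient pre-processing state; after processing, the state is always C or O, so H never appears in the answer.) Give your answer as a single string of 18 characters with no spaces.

Answer: CCCCCCCCOOOOOOOCCC

Derivation:
State after each event:
  event#1 t=0ms outcome=F: state=CLOSED
  event#2 t=4ms outcome=F: state=CLOSED
  event#3 t=7ms outcome=F: state=CLOSED
  event#4 t=8ms outcome=S: state=CLOSED
  event#5 t=10ms outcome=S: state=CLOSED
  event#6 t=14ms outcome=F: state=CLOSED
  event#7 t=16ms outcome=F: state=CLOSED
  event#8 t=17ms outcome=F: state=CLOSED
  event#9 t=19ms outcome=F: state=OPEN
  event#10 t=20ms outcome=F: state=OPEN
  event#11 t=22ms outcome=F: state=OPEN
  event#12 t=24ms outcome=F: state=OPEN
  event#13 t=25ms outcome=F: state=OPEN
  event#14 t=27ms outcome=S: state=OPEN
  event#15 t=28ms outcome=S: state=OPEN
  event#16 t=29ms outcome=S: state=CLOSED
  event#17 t=30ms outcome=S: state=CLOSED
  event#18 t=34ms outcome=S: state=CLOSED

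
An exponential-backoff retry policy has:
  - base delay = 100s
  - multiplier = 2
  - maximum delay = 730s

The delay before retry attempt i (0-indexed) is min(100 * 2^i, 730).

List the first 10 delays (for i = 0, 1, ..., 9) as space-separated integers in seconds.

Answer: 100 200 400 730 730 730 730 730 730 730

Derivation:
Computing each delay:
  i=0: min(100*2^0, 730) = 100
  i=1: min(100*2^1, 730) = 200
  i=2: min(100*2^2, 730) = 400
  i=3: min(100*2^3, 730) = 730
  i=4: min(100*2^4, 730) = 730
  i=5: min(100*2^5, 730) = 730
  i=6: min(100*2^6, 730) = 730
  i=7: min(100*2^7, 730) = 730
  i=8: min(100*2^8, 730) = 730
  i=9: min(100*2^9, 730) = 730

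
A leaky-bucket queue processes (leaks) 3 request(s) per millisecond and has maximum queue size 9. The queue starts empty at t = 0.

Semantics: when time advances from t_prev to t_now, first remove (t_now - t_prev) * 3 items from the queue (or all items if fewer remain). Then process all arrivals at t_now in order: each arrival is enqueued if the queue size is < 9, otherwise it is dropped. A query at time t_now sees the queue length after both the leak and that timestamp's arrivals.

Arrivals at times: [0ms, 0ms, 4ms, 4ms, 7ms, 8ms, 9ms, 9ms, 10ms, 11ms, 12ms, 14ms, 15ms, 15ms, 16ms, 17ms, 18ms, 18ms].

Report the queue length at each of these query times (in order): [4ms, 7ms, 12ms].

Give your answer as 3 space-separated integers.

Queue lengths at query times:
  query t=4ms: backlog = 2
  query t=7ms: backlog = 1
  query t=12ms: backlog = 1

Answer: 2 1 1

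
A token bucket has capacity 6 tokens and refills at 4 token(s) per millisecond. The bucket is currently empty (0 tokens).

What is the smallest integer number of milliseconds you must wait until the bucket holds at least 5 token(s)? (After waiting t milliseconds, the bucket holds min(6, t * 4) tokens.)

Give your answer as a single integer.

Answer: 2

Derivation:
Need t * 4 >= 5, so t >= 5/4.
Smallest integer t = ceil(5/4) = 2.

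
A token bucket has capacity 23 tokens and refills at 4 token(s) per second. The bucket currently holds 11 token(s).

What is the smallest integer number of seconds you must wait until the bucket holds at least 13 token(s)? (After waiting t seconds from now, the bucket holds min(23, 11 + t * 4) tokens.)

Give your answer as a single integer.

Answer: 1

Derivation:
Need 11 + t * 4 >= 13, so t >= 2/4.
Smallest integer t = ceil(2/4) = 1.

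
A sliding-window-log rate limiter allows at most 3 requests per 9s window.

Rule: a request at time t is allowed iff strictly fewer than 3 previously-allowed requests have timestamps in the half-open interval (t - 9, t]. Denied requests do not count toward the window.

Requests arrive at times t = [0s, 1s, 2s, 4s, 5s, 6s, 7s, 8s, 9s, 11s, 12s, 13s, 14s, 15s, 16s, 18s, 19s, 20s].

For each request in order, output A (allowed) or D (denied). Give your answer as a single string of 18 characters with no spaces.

Answer: AAADDDDDAAADDDDADA

Derivation:
Tracking allowed requests in the window:
  req#1 t=0s: ALLOW
  req#2 t=1s: ALLOW
  req#3 t=2s: ALLOW
  req#4 t=4s: DENY
  req#5 t=5s: DENY
  req#6 t=6s: DENY
  req#7 t=7s: DENY
  req#8 t=8s: DENY
  req#9 t=9s: ALLOW
  req#10 t=11s: ALLOW
  req#11 t=12s: ALLOW
  req#12 t=13s: DENY
  req#13 t=14s: DENY
  req#14 t=15s: DENY
  req#15 t=16s: DENY
  req#16 t=18s: ALLOW
  req#17 t=19s: DENY
  req#18 t=20s: ALLOW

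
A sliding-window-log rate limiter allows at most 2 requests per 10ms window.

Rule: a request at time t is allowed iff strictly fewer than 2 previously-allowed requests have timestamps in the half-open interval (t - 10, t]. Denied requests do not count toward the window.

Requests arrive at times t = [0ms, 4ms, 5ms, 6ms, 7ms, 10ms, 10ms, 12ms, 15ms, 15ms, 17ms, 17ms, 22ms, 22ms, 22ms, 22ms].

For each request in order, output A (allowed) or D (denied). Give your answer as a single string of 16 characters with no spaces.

Answer: AADDDADDADDDADDD

Derivation:
Tracking allowed requests in the window:
  req#1 t=0ms: ALLOW
  req#2 t=4ms: ALLOW
  req#3 t=5ms: DENY
  req#4 t=6ms: DENY
  req#5 t=7ms: DENY
  req#6 t=10ms: ALLOW
  req#7 t=10ms: DENY
  req#8 t=12ms: DENY
  req#9 t=15ms: ALLOW
  req#10 t=15ms: DENY
  req#11 t=17ms: DENY
  req#12 t=17ms: DENY
  req#13 t=22ms: ALLOW
  req#14 t=22ms: DENY
  req#15 t=22ms: DENY
  req#16 t=22ms: DENY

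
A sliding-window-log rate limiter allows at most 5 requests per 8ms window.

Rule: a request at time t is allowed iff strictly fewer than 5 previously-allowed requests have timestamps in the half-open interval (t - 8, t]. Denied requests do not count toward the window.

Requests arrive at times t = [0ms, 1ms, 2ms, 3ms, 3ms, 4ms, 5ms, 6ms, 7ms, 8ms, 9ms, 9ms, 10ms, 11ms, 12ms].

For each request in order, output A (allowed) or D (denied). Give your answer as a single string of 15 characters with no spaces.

Tracking allowed requests in the window:
  req#1 t=0ms: ALLOW
  req#2 t=1ms: ALLOW
  req#3 t=2ms: ALLOW
  req#4 t=3ms: ALLOW
  req#5 t=3ms: ALLOW
  req#6 t=4ms: DENY
  req#7 t=5ms: DENY
  req#8 t=6ms: DENY
  req#9 t=7ms: DENY
  req#10 t=8ms: ALLOW
  req#11 t=9ms: ALLOW
  req#12 t=9ms: DENY
  req#13 t=10ms: ALLOW
  req#14 t=11ms: ALLOW
  req#15 t=12ms: ALLOW

Answer: AAAAADDDDAADAAA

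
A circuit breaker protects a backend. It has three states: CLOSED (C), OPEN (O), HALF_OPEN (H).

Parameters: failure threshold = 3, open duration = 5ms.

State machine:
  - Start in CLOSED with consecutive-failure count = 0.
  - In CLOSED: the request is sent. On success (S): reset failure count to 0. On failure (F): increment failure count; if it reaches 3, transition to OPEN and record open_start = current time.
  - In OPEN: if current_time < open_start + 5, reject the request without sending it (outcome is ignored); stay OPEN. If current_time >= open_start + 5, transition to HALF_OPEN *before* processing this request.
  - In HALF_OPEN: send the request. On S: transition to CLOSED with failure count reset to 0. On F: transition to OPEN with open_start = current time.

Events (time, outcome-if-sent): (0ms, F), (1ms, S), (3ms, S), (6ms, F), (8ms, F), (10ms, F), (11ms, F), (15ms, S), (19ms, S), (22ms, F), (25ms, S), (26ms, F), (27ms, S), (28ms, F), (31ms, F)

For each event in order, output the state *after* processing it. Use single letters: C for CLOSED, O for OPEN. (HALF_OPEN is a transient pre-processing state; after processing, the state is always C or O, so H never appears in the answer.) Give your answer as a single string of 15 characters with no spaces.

State after each event:
  event#1 t=0ms outcome=F: state=CLOSED
  event#2 t=1ms outcome=S: state=CLOSED
  event#3 t=3ms outcome=S: state=CLOSED
  event#4 t=6ms outcome=F: state=CLOSED
  event#5 t=8ms outcome=F: state=CLOSED
  event#6 t=10ms outcome=F: state=OPEN
  event#7 t=11ms outcome=F: state=OPEN
  event#8 t=15ms outcome=S: state=CLOSED
  event#9 t=19ms outcome=S: state=CLOSED
  event#10 t=22ms outcome=F: state=CLOSED
  event#11 t=25ms outcome=S: state=CLOSED
  event#12 t=26ms outcome=F: state=CLOSED
  event#13 t=27ms outcome=S: state=CLOSED
  event#14 t=28ms outcome=F: state=CLOSED
  event#15 t=31ms outcome=F: state=CLOSED

Answer: CCCCCOOCCCCCCCC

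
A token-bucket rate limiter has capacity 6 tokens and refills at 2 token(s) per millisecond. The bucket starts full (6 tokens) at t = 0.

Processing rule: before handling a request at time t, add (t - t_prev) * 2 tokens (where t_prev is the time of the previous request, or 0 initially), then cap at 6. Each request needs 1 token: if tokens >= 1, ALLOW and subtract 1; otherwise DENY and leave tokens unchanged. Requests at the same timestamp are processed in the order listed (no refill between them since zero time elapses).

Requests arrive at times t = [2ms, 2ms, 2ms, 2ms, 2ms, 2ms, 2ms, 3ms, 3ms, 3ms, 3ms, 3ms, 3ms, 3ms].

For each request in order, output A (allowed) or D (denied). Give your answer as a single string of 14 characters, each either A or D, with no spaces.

Answer: AAAAAADAADDDDD

Derivation:
Simulating step by step:
  req#1 t=2ms: ALLOW
  req#2 t=2ms: ALLOW
  req#3 t=2ms: ALLOW
  req#4 t=2ms: ALLOW
  req#5 t=2ms: ALLOW
  req#6 t=2ms: ALLOW
  req#7 t=2ms: DENY
  req#8 t=3ms: ALLOW
  req#9 t=3ms: ALLOW
  req#10 t=3ms: DENY
  req#11 t=3ms: DENY
  req#12 t=3ms: DENY
  req#13 t=3ms: DENY
  req#14 t=3ms: DENY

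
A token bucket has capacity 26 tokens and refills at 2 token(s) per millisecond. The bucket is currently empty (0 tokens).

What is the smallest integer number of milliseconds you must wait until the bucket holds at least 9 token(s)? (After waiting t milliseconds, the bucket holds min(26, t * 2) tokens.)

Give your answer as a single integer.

Need t * 2 >= 9, so t >= 9/2.
Smallest integer t = ceil(9/2) = 5.

Answer: 5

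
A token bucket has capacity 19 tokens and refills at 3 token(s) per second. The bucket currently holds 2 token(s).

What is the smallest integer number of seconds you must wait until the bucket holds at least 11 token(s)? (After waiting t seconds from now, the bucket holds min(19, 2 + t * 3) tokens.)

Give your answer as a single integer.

Answer: 3

Derivation:
Need 2 + t * 3 >= 11, so t >= 9/3.
Smallest integer t = ceil(9/3) = 3.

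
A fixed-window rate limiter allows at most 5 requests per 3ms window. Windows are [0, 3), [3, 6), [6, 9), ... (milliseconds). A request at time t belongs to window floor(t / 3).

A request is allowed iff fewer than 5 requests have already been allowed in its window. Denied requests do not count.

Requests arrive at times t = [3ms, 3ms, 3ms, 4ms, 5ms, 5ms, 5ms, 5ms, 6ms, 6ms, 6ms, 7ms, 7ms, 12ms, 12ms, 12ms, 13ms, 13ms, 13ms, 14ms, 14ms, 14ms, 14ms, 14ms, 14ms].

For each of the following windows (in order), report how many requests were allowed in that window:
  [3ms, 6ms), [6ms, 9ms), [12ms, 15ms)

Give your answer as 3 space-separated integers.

Answer: 5 5 5

Derivation:
Processing requests:
  req#1 t=3ms (window 1): ALLOW
  req#2 t=3ms (window 1): ALLOW
  req#3 t=3ms (window 1): ALLOW
  req#4 t=4ms (window 1): ALLOW
  req#5 t=5ms (window 1): ALLOW
  req#6 t=5ms (window 1): DENY
  req#7 t=5ms (window 1): DENY
  req#8 t=5ms (window 1): DENY
  req#9 t=6ms (window 2): ALLOW
  req#10 t=6ms (window 2): ALLOW
  req#11 t=6ms (window 2): ALLOW
  req#12 t=7ms (window 2): ALLOW
  req#13 t=7ms (window 2): ALLOW
  req#14 t=12ms (window 4): ALLOW
  req#15 t=12ms (window 4): ALLOW
  req#16 t=12ms (window 4): ALLOW
  req#17 t=13ms (window 4): ALLOW
  req#18 t=13ms (window 4): ALLOW
  req#19 t=13ms (window 4): DENY
  req#20 t=14ms (window 4): DENY
  req#21 t=14ms (window 4): DENY
  req#22 t=14ms (window 4): DENY
  req#23 t=14ms (window 4): DENY
  req#24 t=14ms (window 4): DENY
  req#25 t=14ms (window 4): DENY

Allowed counts by window: 5 5 5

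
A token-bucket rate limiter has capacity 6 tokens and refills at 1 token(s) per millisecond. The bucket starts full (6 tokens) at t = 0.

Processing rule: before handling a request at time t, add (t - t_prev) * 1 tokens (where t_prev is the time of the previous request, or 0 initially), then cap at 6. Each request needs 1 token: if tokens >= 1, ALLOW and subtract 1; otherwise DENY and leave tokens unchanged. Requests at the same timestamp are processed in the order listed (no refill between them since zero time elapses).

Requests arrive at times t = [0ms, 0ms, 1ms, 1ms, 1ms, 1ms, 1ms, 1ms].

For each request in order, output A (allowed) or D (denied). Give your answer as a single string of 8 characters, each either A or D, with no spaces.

Answer: AAAAAAAD

Derivation:
Simulating step by step:
  req#1 t=0ms: ALLOW
  req#2 t=0ms: ALLOW
  req#3 t=1ms: ALLOW
  req#4 t=1ms: ALLOW
  req#5 t=1ms: ALLOW
  req#6 t=1ms: ALLOW
  req#7 t=1ms: ALLOW
  req#8 t=1ms: DENY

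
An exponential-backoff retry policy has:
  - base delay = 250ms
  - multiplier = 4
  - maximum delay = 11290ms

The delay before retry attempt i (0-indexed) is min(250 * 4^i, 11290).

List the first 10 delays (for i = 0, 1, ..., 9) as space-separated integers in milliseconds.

Answer: 250 1000 4000 11290 11290 11290 11290 11290 11290 11290

Derivation:
Computing each delay:
  i=0: min(250*4^0, 11290) = 250
  i=1: min(250*4^1, 11290) = 1000
  i=2: min(250*4^2, 11290) = 4000
  i=3: min(250*4^3, 11290) = 11290
  i=4: min(250*4^4, 11290) = 11290
  i=5: min(250*4^5, 11290) = 11290
  i=6: min(250*4^6, 11290) = 11290
  i=7: min(250*4^7, 11290) = 11290
  i=8: min(250*4^8, 11290) = 11290
  i=9: min(250*4^9, 11290) = 11290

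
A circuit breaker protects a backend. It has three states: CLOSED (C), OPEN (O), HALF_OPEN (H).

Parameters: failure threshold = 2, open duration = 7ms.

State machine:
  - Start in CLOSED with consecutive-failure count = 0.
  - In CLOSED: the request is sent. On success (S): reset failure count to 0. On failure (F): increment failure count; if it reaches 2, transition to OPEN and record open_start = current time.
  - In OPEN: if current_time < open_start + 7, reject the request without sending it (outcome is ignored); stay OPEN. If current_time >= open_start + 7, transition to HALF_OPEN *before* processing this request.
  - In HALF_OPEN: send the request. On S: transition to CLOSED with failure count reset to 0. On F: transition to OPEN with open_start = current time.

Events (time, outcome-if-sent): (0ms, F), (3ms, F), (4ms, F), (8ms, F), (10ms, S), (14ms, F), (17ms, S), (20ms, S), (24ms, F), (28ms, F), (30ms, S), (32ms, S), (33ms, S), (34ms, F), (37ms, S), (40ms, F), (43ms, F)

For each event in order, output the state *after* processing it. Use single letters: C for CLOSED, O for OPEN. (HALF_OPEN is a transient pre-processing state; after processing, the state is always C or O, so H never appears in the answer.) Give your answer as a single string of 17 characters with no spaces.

Answer: COOOCCCCCOOOOOCCO

Derivation:
State after each event:
  event#1 t=0ms outcome=F: state=CLOSED
  event#2 t=3ms outcome=F: state=OPEN
  event#3 t=4ms outcome=F: state=OPEN
  event#4 t=8ms outcome=F: state=OPEN
  event#5 t=10ms outcome=S: state=CLOSED
  event#6 t=14ms outcome=F: state=CLOSED
  event#7 t=17ms outcome=S: state=CLOSED
  event#8 t=20ms outcome=S: state=CLOSED
  event#9 t=24ms outcome=F: state=CLOSED
  event#10 t=28ms outcome=F: state=OPEN
  event#11 t=30ms outcome=S: state=OPEN
  event#12 t=32ms outcome=S: state=OPEN
  event#13 t=33ms outcome=S: state=OPEN
  event#14 t=34ms outcome=F: state=OPEN
  event#15 t=37ms outcome=S: state=CLOSED
  event#16 t=40ms outcome=F: state=CLOSED
  event#17 t=43ms outcome=F: state=OPEN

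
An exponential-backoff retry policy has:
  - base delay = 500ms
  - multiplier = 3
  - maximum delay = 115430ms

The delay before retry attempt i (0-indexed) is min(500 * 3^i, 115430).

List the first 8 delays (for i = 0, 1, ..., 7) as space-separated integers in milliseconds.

Answer: 500 1500 4500 13500 40500 115430 115430 115430

Derivation:
Computing each delay:
  i=0: min(500*3^0, 115430) = 500
  i=1: min(500*3^1, 115430) = 1500
  i=2: min(500*3^2, 115430) = 4500
  i=3: min(500*3^3, 115430) = 13500
  i=4: min(500*3^4, 115430) = 40500
  i=5: min(500*3^5, 115430) = 115430
  i=6: min(500*3^6, 115430) = 115430
  i=7: min(500*3^7, 115430) = 115430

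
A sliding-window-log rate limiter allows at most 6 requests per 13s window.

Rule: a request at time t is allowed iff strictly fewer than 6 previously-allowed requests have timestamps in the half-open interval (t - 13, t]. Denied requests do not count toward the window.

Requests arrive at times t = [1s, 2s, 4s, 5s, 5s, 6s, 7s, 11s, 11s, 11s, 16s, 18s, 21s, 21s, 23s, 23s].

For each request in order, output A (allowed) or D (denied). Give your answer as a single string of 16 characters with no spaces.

Answer: AAAAAADDDDAAAAAA

Derivation:
Tracking allowed requests in the window:
  req#1 t=1s: ALLOW
  req#2 t=2s: ALLOW
  req#3 t=4s: ALLOW
  req#4 t=5s: ALLOW
  req#5 t=5s: ALLOW
  req#6 t=6s: ALLOW
  req#7 t=7s: DENY
  req#8 t=11s: DENY
  req#9 t=11s: DENY
  req#10 t=11s: DENY
  req#11 t=16s: ALLOW
  req#12 t=18s: ALLOW
  req#13 t=21s: ALLOW
  req#14 t=21s: ALLOW
  req#15 t=23s: ALLOW
  req#16 t=23s: ALLOW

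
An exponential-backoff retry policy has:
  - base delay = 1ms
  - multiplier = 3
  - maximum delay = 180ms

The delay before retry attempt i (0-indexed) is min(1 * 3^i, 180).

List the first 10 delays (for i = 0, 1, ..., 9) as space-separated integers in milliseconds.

Answer: 1 3 9 27 81 180 180 180 180 180

Derivation:
Computing each delay:
  i=0: min(1*3^0, 180) = 1
  i=1: min(1*3^1, 180) = 3
  i=2: min(1*3^2, 180) = 9
  i=3: min(1*3^3, 180) = 27
  i=4: min(1*3^4, 180) = 81
  i=5: min(1*3^5, 180) = 180
  i=6: min(1*3^6, 180) = 180
  i=7: min(1*3^7, 180) = 180
  i=8: min(1*3^8, 180) = 180
  i=9: min(1*3^9, 180) = 180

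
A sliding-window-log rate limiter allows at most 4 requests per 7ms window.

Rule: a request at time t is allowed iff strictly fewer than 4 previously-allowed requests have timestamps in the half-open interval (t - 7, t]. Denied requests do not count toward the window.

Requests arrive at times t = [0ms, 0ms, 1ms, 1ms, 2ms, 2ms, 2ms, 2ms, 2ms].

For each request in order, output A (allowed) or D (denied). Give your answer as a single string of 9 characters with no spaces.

Answer: AAAADDDDD

Derivation:
Tracking allowed requests in the window:
  req#1 t=0ms: ALLOW
  req#2 t=0ms: ALLOW
  req#3 t=1ms: ALLOW
  req#4 t=1ms: ALLOW
  req#5 t=2ms: DENY
  req#6 t=2ms: DENY
  req#7 t=2ms: DENY
  req#8 t=2ms: DENY
  req#9 t=2ms: DENY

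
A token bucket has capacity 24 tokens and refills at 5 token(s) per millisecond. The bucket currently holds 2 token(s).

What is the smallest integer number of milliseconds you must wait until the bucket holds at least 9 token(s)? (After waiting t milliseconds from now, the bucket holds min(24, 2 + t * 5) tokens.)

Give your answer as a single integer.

Need 2 + t * 5 >= 9, so t >= 7/5.
Smallest integer t = ceil(7/5) = 2.

Answer: 2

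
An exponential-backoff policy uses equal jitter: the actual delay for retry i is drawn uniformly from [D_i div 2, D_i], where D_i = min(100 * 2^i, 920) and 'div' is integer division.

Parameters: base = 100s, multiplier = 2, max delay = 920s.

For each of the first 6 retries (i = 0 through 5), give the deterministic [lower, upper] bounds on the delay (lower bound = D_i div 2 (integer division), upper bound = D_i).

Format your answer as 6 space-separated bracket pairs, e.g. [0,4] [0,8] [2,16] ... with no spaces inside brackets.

Answer: [50,100] [100,200] [200,400] [400,800] [460,920] [460,920]

Derivation:
Computing bounds per retry:
  i=0: D_i=min(100*2^0,920)=100, bounds=[50,100]
  i=1: D_i=min(100*2^1,920)=200, bounds=[100,200]
  i=2: D_i=min(100*2^2,920)=400, bounds=[200,400]
  i=3: D_i=min(100*2^3,920)=800, bounds=[400,800]
  i=4: D_i=min(100*2^4,920)=920, bounds=[460,920]
  i=5: D_i=min(100*2^5,920)=920, bounds=[460,920]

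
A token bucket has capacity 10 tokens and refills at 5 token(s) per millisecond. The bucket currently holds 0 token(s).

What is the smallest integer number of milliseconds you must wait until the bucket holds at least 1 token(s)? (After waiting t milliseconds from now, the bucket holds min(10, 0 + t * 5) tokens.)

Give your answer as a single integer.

Answer: 1

Derivation:
Need 0 + t * 5 >= 1, so t >= 1/5.
Smallest integer t = ceil(1/5) = 1.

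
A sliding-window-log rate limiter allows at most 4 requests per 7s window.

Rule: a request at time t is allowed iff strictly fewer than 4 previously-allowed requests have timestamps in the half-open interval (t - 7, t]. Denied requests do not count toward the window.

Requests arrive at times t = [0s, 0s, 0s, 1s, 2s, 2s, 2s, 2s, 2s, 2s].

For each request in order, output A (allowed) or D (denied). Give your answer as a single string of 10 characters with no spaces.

Answer: AAAADDDDDD

Derivation:
Tracking allowed requests in the window:
  req#1 t=0s: ALLOW
  req#2 t=0s: ALLOW
  req#3 t=0s: ALLOW
  req#4 t=1s: ALLOW
  req#5 t=2s: DENY
  req#6 t=2s: DENY
  req#7 t=2s: DENY
  req#8 t=2s: DENY
  req#9 t=2s: DENY
  req#10 t=2s: DENY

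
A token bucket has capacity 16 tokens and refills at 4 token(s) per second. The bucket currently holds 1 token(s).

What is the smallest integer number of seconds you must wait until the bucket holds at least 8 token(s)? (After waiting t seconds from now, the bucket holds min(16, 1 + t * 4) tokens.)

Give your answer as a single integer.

Answer: 2

Derivation:
Need 1 + t * 4 >= 8, so t >= 7/4.
Smallest integer t = ceil(7/4) = 2.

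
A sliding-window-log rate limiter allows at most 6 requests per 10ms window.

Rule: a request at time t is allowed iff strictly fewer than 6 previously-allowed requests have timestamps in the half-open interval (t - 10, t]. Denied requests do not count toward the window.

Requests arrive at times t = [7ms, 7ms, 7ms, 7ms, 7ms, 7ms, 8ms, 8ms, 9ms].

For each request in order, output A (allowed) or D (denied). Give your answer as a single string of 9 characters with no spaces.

Answer: AAAAAADDD

Derivation:
Tracking allowed requests in the window:
  req#1 t=7ms: ALLOW
  req#2 t=7ms: ALLOW
  req#3 t=7ms: ALLOW
  req#4 t=7ms: ALLOW
  req#5 t=7ms: ALLOW
  req#6 t=7ms: ALLOW
  req#7 t=8ms: DENY
  req#8 t=8ms: DENY
  req#9 t=9ms: DENY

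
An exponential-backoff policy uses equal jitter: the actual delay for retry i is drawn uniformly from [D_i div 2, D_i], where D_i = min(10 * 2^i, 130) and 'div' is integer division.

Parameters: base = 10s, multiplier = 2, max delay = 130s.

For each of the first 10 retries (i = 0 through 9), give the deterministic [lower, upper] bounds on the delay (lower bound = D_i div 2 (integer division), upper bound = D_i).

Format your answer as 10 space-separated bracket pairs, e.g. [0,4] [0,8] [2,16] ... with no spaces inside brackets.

Computing bounds per retry:
  i=0: D_i=min(10*2^0,130)=10, bounds=[5,10]
  i=1: D_i=min(10*2^1,130)=20, bounds=[10,20]
  i=2: D_i=min(10*2^2,130)=40, bounds=[20,40]
  i=3: D_i=min(10*2^3,130)=80, bounds=[40,80]
  i=4: D_i=min(10*2^4,130)=130, bounds=[65,130]
  i=5: D_i=min(10*2^5,130)=130, bounds=[65,130]
  i=6: D_i=min(10*2^6,130)=130, bounds=[65,130]
  i=7: D_i=min(10*2^7,130)=130, bounds=[65,130]
  i=8: D_i=min(10*2^8,130)=130, bounds=[65,130]
  i=9: D_i=min(10*2^9,130)=130, bounds=[65,130]

Answer: [5,10] [10,20] [20,40] [40,80] [65,130] [65,130] [65,130] [65,130] [65,130] [65,130]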